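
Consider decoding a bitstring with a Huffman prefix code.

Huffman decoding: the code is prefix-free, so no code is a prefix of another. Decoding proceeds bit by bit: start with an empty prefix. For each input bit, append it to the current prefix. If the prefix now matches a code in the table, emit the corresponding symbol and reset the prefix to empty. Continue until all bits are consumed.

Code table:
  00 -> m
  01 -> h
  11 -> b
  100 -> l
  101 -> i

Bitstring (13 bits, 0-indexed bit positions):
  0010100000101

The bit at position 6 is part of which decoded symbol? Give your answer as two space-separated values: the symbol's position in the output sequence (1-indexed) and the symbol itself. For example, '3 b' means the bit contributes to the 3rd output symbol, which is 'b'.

Answer: 3 m

Derivation:
Bit 0: prefix='0' (no match yet)
Bit 1: prefix='00' -> emit 'm', reset
Bit 2: prefix='1' (no match yet)
Bit 3: prefix='10' (no match yet)
Bit 4: prefix='101' -> emit 'i', reset
Bit 5: prefix='0' (no match yet)
Bit 6: prefix='00' -> emit 'm', reset
Bit 7: prefix='0' (no match yet)
Bit 8: prefix='00' -> emit 'm', reset
Bit 9: prefix='0' (no match yet)
Bit 10: prefix='01' -> emit 'h', reset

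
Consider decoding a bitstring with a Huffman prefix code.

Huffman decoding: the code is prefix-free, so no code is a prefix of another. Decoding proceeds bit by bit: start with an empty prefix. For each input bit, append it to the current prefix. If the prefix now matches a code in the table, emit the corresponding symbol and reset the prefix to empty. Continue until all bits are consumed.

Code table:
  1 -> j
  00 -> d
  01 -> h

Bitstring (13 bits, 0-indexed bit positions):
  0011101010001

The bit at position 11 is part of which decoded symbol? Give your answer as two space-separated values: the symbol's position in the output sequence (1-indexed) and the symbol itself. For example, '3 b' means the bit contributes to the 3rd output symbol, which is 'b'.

Answer: 8 h

Derivation:
Bit 0: prefix='0' (no match yet)
Bit 1: prefix='00' -> emit 'd', reset
Bit 2: prefix='1' -> emit 'j', reset
Bit 3: prefix='1' -> emit 'j', reset
Bit 4: prefix='1' -> emit 'j', reset
Bit 5: prefix='0' (no match yet)
Bit 6: prefix='01' -> emit 'h', reset
Bit 7: prefix='0' (no match yet)
Bit 8: prefix='01' -> emit 'h', reset
Bit 9: prefix='0' (no match yet)
Bit 10: prefix='00' -> emit 'd', reset
Bit 11: prefix='0' (no match yet)
Bit 12: prefix='01' -> emit 'h', reset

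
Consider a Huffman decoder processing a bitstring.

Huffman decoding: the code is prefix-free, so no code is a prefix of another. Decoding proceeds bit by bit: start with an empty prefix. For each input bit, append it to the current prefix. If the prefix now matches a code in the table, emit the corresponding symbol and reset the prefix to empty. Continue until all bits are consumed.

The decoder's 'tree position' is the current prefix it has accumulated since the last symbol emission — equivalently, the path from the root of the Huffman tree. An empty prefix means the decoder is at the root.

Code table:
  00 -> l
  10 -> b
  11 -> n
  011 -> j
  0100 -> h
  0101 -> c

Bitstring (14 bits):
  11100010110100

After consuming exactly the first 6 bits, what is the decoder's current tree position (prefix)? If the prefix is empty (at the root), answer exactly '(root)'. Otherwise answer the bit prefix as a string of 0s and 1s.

Bit 0: prefix='1' (no match yet)
Bit 1: prefix='11' -> emit 'n', reset
Bit 2: prefix='1' (no match yet)
Bit 3: prefix='10' -> emit 'b', reset
Bit 4: prefix='0' (no match yet)
Bit 5: prefix='00' -> emit 'l', reset

Answer: (root)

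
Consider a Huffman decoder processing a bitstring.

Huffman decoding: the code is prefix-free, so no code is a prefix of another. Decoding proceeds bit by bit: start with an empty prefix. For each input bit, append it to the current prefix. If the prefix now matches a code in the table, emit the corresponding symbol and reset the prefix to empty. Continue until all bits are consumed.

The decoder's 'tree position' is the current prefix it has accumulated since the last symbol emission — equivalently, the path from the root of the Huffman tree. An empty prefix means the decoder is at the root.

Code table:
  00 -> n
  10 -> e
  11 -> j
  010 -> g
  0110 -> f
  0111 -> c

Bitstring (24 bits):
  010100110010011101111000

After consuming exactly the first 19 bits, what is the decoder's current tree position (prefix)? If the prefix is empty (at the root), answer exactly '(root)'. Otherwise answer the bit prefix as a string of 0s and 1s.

Answer: 011

Derivation:
Bit 0: prefix='0' (no match yet)
Bit 1: prefix='01' (no match yet)
Bit 2: prefix='010' -> emit 'g', reset
Bit 3: prefix='1' (no match yet)
Bit 4: prefix='10' -> emit 'e', reset
Bit 5: prefix='0' (no match yet)
Bit 6: prefix='01' (no match yet)
Bit 7: prefix='011' (no match yet)
Bit 8: prefix='0110' -> emit 'f', reset
Bit 9: prefix='0' (no match yet)
Bit 10: prefix='01' (no match yet)
Bit 11: prefix='010' -> emit 'g', reset
Bit 12: prefix='0' (no match yet)
Bit 13: prefix='01' (no match yet)
Bit 14: prefix='011' (no match yet)
Bit 15: prefix='0111' -> emit 'c', reset
Bit 16: prefix='0' (no match yet)
Bit 17: prefix='01' (no match yet)
Bit 18: prefix='011' (no match yet)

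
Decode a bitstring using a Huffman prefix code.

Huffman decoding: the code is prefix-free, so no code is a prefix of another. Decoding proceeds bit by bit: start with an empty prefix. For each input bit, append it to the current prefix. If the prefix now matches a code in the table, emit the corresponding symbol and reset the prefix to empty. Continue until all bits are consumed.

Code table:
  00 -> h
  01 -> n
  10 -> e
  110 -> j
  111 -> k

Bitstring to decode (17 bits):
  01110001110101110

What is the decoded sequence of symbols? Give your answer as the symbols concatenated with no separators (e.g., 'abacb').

Answer: njhknnj

Derivation:
Bit 0: prefix='0' (no match yet)
Bit 1: prefix='01' -> emit 'n', reset
Bit 2: prefix='1' (no match yet)
Bit 3: prefix='11' (no match yet)
Bit 4: prefix='110' -> emit 'j', reset
Bit 5: prefix='0' (no match yet)
Bit 6: prefix='00' -> emit 'h', reset
Bit 7: prefix='1' (no match yet)
Bit 8: prefix='11' (no match yet)
Bit 9: prefix='111' -> emit 'k', reset
Bit 10: prefix='0' (no match yet)
Bit 11: prefix='01' -> emit 'n', reset
Bit 12: prefix='0' (no match yet)
Bit 13: prefix='01' -> emit 'n', reset
Bit 14: prefix='1' (no match yet)
Bit 15: prefix='11' (no match yet)
Bit 16: prefix='110' -> emit 'j', reset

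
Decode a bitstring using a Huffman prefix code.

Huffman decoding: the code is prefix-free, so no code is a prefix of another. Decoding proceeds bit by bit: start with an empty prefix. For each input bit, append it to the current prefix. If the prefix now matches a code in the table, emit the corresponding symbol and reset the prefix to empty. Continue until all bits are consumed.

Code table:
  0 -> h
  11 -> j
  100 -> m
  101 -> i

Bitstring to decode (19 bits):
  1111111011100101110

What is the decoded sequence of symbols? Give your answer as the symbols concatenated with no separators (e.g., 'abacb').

Answer: jjjijhhijh

Derivation:
Bit 0: prefix='1' (no match yet)
Bit 1: prefix='11' -> emit 'j', reset
Bit 2: prefix='1' (no match yet)
Bit 3: prefix='11' -> emit 'j', reset
Bit 4: prefix='1' (no match yet)
Bit 5: prefix='11' -> emit 'j', reset
Bit 6: prefix='1' (no match yet)
Bit 7: prefix='10' (no match yet)
Bit 8: prefix='101' -> emit 'i', reset
Bit 9: prefix='1' (no match yet)
Bit 10: prefix='11' -> emit 'j', reset
Bit 11: prefix='0' -> emit 'h', reset
Bit 12: prefix='0' -> emit 'h', reset
Bit 13: prefix='1' (no match yet)
Bit 14: prefix='10' (no match yet)
Bit 15: prefix='101' -> emit 'i', reset
Bit 16: prefix='1' (no match yet)
Bit 17: prefix='11' -> emit 'j', reset
Bit 18: prefix='0' -> emit 'h', reset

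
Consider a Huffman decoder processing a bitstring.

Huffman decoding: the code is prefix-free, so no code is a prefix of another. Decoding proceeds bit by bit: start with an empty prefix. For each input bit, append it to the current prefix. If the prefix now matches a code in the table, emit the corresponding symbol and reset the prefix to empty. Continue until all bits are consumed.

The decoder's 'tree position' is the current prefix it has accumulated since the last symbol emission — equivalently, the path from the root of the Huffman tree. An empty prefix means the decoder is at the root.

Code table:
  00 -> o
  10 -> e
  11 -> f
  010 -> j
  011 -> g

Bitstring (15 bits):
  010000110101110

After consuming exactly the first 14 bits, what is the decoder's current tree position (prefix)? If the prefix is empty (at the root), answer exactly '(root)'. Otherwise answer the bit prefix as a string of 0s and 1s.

Bit 0: prefix='0' (no match yet)
Bit 1: prefix='01' (no match yet)
Bit 2: prefix='010' -> emit 'j', reset
Bit 3: prefix='0' (no match yet)
Bit 4: prefix='00' -> emit 'o', reset
Bit 5: prefix='0' (no match yet)
Bit 6: prefix='01' (no match yet)
Bit 7: prefix='011' -> emit 'g', reset
Bit 8: prefix='0' (no match yet)
Bit 9: prefix='01' (no match yet)
Bit 10: prefix='010' -> emit 'j', reset
Bit 11: prefix='1' (no match yet)
Bit 12: prefix='11' -> emit 'f', reset
Bit 13: prefix='1' (no match yet)

Answer: 1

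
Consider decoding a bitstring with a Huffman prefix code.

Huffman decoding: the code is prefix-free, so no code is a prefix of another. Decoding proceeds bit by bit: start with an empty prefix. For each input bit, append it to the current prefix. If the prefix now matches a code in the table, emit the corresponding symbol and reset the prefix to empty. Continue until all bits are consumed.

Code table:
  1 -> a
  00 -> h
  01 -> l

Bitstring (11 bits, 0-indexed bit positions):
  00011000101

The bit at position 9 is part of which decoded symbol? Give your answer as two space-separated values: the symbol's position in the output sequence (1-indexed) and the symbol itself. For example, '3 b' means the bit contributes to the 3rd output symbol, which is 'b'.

Bit 0: prefix='0' (no match yet)
Bit 1: prefix='00' -> emit 'h', reset
Bit 2: prefix='0' (no match yet)
Bit 3: prefix='01' -> emit 'l', reset
Bit 4: prefix='1' -> emit 'a', reset
Bit 5: prefix='0' (no match yet)
Bit 6: prefix='00' -> emit 'h', reset
Bit 7: prefix='0' (no match yet)
Bit 8: prefix='01' -> emit 'l', reset
Bit 9: prefix='0' (no match yet)
Bit 10: prefix='01' -> emit 'l', reset

Answer: 6 l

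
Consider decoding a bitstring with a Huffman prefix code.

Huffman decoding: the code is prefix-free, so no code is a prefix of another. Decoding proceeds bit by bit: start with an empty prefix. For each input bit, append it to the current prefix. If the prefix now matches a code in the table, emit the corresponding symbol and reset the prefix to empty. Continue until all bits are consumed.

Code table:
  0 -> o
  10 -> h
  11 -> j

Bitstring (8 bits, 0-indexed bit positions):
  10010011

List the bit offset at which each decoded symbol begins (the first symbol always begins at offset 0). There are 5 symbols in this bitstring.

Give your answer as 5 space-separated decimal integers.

Bit 0: prefix='1' (no match yet)
Bit 1: prefix='10' -> emit 'h', reset
Bit 2: prefix='0' -> emit 'o', reset
Bit 3: prefix='1' (no match yet)
Bit 4: prefix='10' -> emit 'h', reset
Bit 5: prefix='0' -> emit 'o', reset
Bit 6: prefix='1' (no match yet)
Bit 7: prefix='11' -> emit 'j', reset

Answer: 0 2 3 5 6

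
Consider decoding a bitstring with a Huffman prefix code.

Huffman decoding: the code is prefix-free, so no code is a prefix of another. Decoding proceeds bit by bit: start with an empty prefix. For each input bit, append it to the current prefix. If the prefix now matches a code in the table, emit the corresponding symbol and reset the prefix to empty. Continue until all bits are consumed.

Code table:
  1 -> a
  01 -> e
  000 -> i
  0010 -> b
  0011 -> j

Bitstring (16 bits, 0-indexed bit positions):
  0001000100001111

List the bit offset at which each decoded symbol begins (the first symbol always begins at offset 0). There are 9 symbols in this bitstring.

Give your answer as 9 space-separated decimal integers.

Bit 0: prefix='0' (no match yet)
Bit 1: prefix='00' (no match yet)
Bit 2: prefix='000' -> emit 'i', reset
Bit 3: prefix='1' -> emit 'a', reset
Bit 4: prefix='0' (no match yet)
Bit 5: prefix='00' (no match yet)
Bit 6: prefix='000' -> emit 'i', reset
Bit 7: prefix='1' -> emit 'a', reset
Bit 8: prefix='0' (no match yet)
Bit 9: prefix='00' (no match yet)
Bit 10: prefix='000' -> emit 'i', reset
Bit 11: prefix='0' (no match yet)
Bit 12: prefix='01' -> emit 'e', reset
Bit 13: prefix='1' -> emit 'a', reset
Bit 14: prefix='1' -> emit 'a', reset
Bit 15: prefix='1' -> emit 'a', reset

Answer: 0 3 4 7 8 11 13 14 15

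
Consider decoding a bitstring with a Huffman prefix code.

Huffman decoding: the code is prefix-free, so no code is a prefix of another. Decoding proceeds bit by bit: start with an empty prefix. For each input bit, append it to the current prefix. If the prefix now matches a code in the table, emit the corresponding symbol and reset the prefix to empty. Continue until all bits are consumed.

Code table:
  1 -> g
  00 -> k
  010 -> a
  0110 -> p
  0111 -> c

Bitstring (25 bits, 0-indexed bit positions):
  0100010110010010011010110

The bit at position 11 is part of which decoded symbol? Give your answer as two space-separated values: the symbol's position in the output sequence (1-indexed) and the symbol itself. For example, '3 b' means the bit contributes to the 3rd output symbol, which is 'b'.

Answer: 5 a

Derivation:
Bit 0: prefix='0' (no match yet)
Bit 1: prefix='01' (no match yet)
Bit 2: prefix='010' -> emit 'a', reset
Bit 3: prefix='0' (no match yet)
Bit 4: prefix='00' -> emit 'k', reset
Bit 5: prefix='1' -> emit 'g', reset
Bit 6: prefix='0' (no match yet)
Bit 7: prefix='01' (no match yet)
Bit 8: prefix='011' (no match yet)
Bit 9: prefix='0110' -> emit 'p', reset
Bit 10: prefix='0' (no match yet)
Bit 11: prefix='01' (no match yet)
Bit 12: prefix='010' -> emit 'a', reset
Bit 13: prefix='0' (no match yet)
Bit 14: prefix='01' (no match yet)
Bit 15: prefix='010' -> emit 'a', reset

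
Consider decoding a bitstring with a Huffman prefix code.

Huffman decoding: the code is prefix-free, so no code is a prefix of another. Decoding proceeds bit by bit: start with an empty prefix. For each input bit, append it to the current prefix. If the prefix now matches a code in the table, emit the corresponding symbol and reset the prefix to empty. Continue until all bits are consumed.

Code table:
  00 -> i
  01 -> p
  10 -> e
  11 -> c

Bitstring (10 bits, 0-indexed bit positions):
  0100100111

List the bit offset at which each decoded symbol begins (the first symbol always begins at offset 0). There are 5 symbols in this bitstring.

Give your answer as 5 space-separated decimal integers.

Bit 0: prefix='0' (no match yet)
Bit 1: prefix='01' -> emit 'p', reset
Bit 2: prefix='0' (no match yet)
Bit 3: prefix='00' -> emit 'i', reset
Bit 4: prefix='1' (no match yet)
Bit 5: prefix='10' -> emit 'e', reset
Bit 6: prefix='0' (no match yet)
Bit 7: prefix='01' -> emit 'p', reset
Bit 8: prefix='1' (no match yet)
Bit 9: prefix='11' -> emit 'c', reset

Answer: 0 2 4 6 8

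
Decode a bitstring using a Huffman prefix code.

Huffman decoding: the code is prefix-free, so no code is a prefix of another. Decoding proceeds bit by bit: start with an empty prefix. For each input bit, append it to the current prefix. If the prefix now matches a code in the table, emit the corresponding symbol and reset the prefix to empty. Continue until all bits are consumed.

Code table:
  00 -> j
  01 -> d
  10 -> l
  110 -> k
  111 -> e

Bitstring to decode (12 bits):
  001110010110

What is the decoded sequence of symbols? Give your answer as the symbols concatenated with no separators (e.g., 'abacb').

Bit 0: prefix='0' (no match yet)
Bit 1: prefix='00' -> emit 'j', reset
Bit 2: prefix='1' (no match yet)
Bit 3: prefix='11' (no match yet)
Bit 4: prefix='111' -> emit 'e', reset
Bit 5: prefix='0' (no match yet)
Bit 6: prefix='00' -> emit 'j', reset
Bit 7: prefix='1' (no match yet)
Bit 8: prefix='10' -> emit 'l', reset
Bit 9: prefix='1' (no match yet)
Bit 10: prefix='11' (no match yet)
Bit 11: prefix='110' -> emit 'k', reset

Answer: jejlk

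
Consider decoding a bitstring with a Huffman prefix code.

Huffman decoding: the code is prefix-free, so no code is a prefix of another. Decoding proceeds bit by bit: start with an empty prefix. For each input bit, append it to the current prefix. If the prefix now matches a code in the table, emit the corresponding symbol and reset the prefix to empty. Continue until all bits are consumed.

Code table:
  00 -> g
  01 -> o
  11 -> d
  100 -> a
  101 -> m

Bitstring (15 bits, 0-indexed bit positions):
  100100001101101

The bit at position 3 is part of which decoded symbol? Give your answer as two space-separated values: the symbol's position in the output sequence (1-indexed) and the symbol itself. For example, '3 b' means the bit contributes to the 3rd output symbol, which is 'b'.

Bit 0: prefix='1' (no match yet)
Bit 1: prefix='10' (no match yet)
Bit 2: prefix='100' -> emit 'a', reset
Bit 3: prefix='1' (no match yet)
Bit 4: prefix='10' (no match yet)
Bit 5: prefix='100' -> emit 'a', reset
Bit 6: prefix='0' (no match yet)
Bit 7: prefix='00' -> emit 'g', reset

Answer: 2 a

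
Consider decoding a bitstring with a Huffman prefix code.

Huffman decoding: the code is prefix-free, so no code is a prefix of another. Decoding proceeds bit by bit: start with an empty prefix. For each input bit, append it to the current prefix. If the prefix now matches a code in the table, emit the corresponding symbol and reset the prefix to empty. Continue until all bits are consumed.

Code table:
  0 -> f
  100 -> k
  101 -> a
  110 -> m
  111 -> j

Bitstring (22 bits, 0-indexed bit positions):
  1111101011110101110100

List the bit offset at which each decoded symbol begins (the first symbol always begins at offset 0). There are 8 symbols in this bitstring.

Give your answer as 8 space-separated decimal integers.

Answer: 0 3 6 9 12 13 16 19

Derivation:
Bit 0: prefix='1' (no match yet)
Bit 1: prefix='11' (no match yet)
Bit 2: prefix='111' -> emit 'j', reset
Bit 3: prefix='1' (no match yet)
Bit 4: prefix='11' (no match yet)
Bit 5: prefix='110' -> emit 'm', reset
Bit 6: prefix='1' (no match yet)
Bit 7: prefix='10' (no match yet)
Bit 8: prefix='101' -> emit 'a', reset
Bit 9: prefix='1' (no match yet)
Bit 10: prefix='11' (no match yet)
Bit 11: prefix='111' -> emit 'j', reset
Bit 12: prefix='0' -> emit 'f', reset
Bit 13: prefix='1' (no match yet)
Bit 14: prefix='10' (no match yet)
Bit 15: prefix='101' -> emit 'a', reset
Bit 16: prefix='1' (no match yet)
Bit 17: prefix='11' (no match yet)
Bit 18: prefix='110' -> emit 'm', reset
Bit 19: prefix='1' (no match yet)
Bit 20: prefix='10' (no match yet)
Bit 21: prefix='100' -> emit 'k', reset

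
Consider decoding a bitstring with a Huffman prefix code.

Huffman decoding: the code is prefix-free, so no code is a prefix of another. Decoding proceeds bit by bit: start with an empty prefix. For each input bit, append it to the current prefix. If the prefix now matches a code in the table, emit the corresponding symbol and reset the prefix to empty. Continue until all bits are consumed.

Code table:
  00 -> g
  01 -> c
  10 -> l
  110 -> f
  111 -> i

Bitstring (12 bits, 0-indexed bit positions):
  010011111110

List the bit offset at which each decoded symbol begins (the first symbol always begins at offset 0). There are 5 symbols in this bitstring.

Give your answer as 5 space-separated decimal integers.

Bit 0: prefix='0' (no match yet)
Bit 1: prefix='01' -> emit 'c', reset
Bit 2: prefix='0' (no match yet)
Bit 3: prefix='00' -> emit 'g', reset
Bit 4: prefix='1' (no match yet)
Bit 5: prefix='11' (no match yet)
Bit 6: prefix='111' -> emit 'i', reset
Bit 7: prefix='1' (no match yet)
Bit 8: prefix='11' (no match yet)
Bit 9: prefix='111' -> emit 'i', reset
Bit 10: prefix='1' (no match yet)
Bit 11: prefix='10' -> emit 'l', reset

Answer: 0 2 4 7 10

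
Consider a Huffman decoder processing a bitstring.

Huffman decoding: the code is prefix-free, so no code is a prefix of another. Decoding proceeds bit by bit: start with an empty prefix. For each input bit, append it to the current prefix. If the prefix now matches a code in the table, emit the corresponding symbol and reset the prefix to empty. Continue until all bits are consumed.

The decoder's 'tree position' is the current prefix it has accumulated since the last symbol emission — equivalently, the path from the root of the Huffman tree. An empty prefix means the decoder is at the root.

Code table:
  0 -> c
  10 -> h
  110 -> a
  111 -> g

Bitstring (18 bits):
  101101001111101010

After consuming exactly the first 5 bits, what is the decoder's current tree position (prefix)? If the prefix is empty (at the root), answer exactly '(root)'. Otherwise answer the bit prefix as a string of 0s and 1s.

Answer: (root)

Derivation:
Bit 0: prefix='1' (no match yet)
Bit 1: prefix='10' -> emit 'h', reset
Bit 2: prefix='1' (no match yet)
Bit 3: prefix='11' (no match yet)
Bit 4: prefix='110' -> emit 'a', reset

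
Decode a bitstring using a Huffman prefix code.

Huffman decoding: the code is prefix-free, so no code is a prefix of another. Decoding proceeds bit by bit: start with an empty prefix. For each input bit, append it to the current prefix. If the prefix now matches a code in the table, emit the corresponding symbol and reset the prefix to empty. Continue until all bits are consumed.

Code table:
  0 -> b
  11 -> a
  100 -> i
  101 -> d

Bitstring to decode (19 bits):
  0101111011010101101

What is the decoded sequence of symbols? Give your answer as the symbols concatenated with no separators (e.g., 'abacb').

Answer: bdaddbdd

Derivation:
Bit 0: prefix='0' -> emit 'b', reset
Bit 1: prefix='1' (no match yet)
Bit 2: prefix='10' (no match yet)
Bit 3: prefix='101' -> emit 'd', reset
Bit 4: prefix='1' (no match yet)
Bit 5: prefix='11' -> emit 'a', reset
Bit 6: prefix='1' (no match yet)
Bit 7: prefix='10' (no match yet)
Bit 8: prefix='101' -> emit 'd', reset
Bit 9: prefix='1' (no match yet)
Bit 10: prefix='10' (no match yet)
Bit 11: prefix='101' -> emit 'd', reset
Bit 12: prefix='0' -> emit 'b', reset
Bit 13: prefix='1' (no match yet)
Bit 14: prefix='10' (no match yet)
Bit 15: prefix='101' -> emit 'd', reset
Bit 16: prefix='1' (no match yet)
Bit 17: prefix='10' (no match yet)
Bit 18: prefix='101' -> emit 'd', reset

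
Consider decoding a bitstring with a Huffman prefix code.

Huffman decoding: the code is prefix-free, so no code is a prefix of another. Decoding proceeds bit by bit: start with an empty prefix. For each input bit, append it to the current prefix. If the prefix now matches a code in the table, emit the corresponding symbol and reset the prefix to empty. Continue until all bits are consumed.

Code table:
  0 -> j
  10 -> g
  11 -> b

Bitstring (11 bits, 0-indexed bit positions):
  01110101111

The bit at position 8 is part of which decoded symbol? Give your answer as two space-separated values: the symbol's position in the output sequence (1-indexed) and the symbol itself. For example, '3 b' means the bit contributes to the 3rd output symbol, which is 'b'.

Answer: 5 b

Derivation:
Bit 0: prefix='0' -> emit 'j', reset
Bit 1: prefix='1' (no match yet)
Bit 2: prefix='11' -> emit 'b', reset
Bit 3: prefix='1' (no match yet)
Bit 4: prefix='10' -> emit 'g', reset
Bit 5: prefix='1' (no match yet)
Bit 6: prefix='10' -> emit 'g', reset
Bit 7: prefix='1' (no match yet)
Bit 8: prefix='11' -> emit 'b', reset
Bit 9: prefix='1' (no match yet)
Bit 10: prefix='11' -> emit 'b', reset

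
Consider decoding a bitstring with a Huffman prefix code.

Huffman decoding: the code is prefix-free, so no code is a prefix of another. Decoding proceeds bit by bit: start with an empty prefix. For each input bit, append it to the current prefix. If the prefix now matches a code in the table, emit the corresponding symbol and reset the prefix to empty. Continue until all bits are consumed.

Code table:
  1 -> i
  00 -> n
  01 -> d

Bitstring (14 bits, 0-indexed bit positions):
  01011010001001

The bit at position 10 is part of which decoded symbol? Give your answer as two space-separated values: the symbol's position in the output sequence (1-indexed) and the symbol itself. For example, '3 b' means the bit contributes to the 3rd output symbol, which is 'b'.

Bit 0: prefix='0' (no match yet)
Bit 1: prefix='01' -> emit 'd', reset
Bit 2: prefix='0' (no match yet)
Bit 3: prefix='01' -> emit 'd', reset
Bit 4: prefix='1' -> emit 'i', reset
Bit 5: prefix='0' (no match yet)
Bit 6: prefix='01' -> emit 'd', reset
Bit 7: prefix='0' (no match yet)
Bit 8: prefix='00' -> emit 'n', reset
Bit 9: prefix='0' (no match yet)
Bit 10: prefix='01' -> emit 'd', reset
Bit 11: prefix='0' (no match yet)
Bit 12: prefix='00' -> emit 'n', reset
Bit 13: prefix='1' -> emit 'i', reset

Answer: 6 d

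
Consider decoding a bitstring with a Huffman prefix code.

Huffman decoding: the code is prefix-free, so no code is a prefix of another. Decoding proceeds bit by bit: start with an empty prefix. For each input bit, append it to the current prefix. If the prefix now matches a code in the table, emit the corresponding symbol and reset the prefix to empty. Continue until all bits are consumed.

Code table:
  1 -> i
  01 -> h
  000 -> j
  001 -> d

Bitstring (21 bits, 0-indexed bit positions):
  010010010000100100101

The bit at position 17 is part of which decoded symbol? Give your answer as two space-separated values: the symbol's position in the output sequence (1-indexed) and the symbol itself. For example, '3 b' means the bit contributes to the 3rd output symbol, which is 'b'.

Bit 0: prefix='0' (no match yet)
Bit 1: prefix='01' -> emit 'h', reset
Bit 2: prefix='0' (no match yet)
Bit 3: prefix='00' (no match yet)
Bit 4: prefix='001' -> emit 'd', reset
Bit 5: prefix='0' (no match yet)
Bit 6: prefix='00' (no match yet)
Bit 7: prefix='001' -> emit 'd', reset
Bit 8: prefix='0' (no match yet)
Bit 9: prefix='00' (no match yet)
Bit 10: prefix='000' -> emit 'j', reset
Bit 11: prefix='0' (no match yet)
Bit 12: prefix='01' -> emit 'h', reset
Bit 13: prefix='0' (no match yet)
Bit 14: prefix='00' (no match yet)
Bit 15: prefix='001' -> emit 'd', reset
Bit 16: prefix='0' (no match yet)
Bit 17: prefix='00' (no match yet)
Bit 18: prefix='001' -> emit 'd', reset
Bit 19: prefix='0' (no match yet)
Bit 20: prefix='01' -> emit 'h', reset

Answer: 7 d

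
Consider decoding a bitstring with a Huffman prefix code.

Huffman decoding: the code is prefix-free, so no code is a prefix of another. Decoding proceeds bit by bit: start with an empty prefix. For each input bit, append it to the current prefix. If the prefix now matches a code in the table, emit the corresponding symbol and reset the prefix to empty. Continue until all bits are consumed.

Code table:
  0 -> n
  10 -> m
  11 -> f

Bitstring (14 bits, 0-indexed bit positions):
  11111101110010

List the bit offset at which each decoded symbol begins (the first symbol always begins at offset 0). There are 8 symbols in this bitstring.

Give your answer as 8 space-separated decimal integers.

Answer: 0 2 4 6 7 9 11 12

Derivation:
Bit 0: prefix='1' (no match yet)
Bit 1: prefix='11' -> emit 'f', reset
Bit 2: prefix='1' (no match yet)
Bit 3: prefix='11' -> emit 'f', reset
Bit 4: prefix='1' (no match yet)
Bit 5: prefix='11' -> emit 'f', reset
Bit 6: prefix='0' -> emit 'n', reset
Bit 7: prefix='1' (no match yet)
Bit 8: prefix='11' -> emit 'f', reset
Bit 9: prefix='1' (no match yet)
Bit 10: prefix='10' -> emit 'm', reset
Bit 11: prefix='0' -> emit 'n', reset
Bit 12: prefix='1' (no match yet)
Bit 13: prefix='10' -> emit 'm', reset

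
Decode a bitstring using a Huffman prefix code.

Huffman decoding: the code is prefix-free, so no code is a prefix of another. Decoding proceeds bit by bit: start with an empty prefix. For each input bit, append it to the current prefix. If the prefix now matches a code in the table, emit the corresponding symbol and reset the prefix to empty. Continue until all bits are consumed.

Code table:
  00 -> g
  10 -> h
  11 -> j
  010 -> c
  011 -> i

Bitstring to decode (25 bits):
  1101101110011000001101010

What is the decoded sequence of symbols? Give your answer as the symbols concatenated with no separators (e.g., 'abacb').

Answer: jiihiggich

Derivation:
Bit 0: prefix='1' (no match yet)
Bit 1: prefix='11' -> emit 'j', reset
Bit 2: prefix='0' (no match yet)
Bit 3: prefix='01' (no match yet)
Bit 4: prefix='011' -> emit 'i', reset
Bit 5: prefix='0' (no match yet)
Bit 6: prefix='01' (no match yet)
Bit 7: prefix='011' -> emit 'i', reset
Bit 8: prefix='1' (no match yet)
Bit 9: prefix='10' -> emit 'h', reset
Bit 10: prefix='0' (no match yet)
Bit 11: prefix='01' (no match yet)
Bit 12: prefix='011' -> emit 'i', reset
Bit 13: prefix='0' (no match yet)
Bit 14: prefix='00' -> emit 'g', reset
Bit 15: prefix='0' (no match yet)
Bit 16: prefix='00' -> emit 'g', reset
Bit 17: prefix='0' (no match yet)
Bit 18: prefix='01' (no match yet)
Bit 19: prefix='011' -> emit 'i', reset
Bit 20: prefix='0' (no match yet)
Bit 21: prefix='01' (no match yet)
Bit 22: prefix='010' -> emit 'c', reset
Bit 23: prefix='1' (no match yet)
Bit 24: prefix='10' -> emit 'h', reset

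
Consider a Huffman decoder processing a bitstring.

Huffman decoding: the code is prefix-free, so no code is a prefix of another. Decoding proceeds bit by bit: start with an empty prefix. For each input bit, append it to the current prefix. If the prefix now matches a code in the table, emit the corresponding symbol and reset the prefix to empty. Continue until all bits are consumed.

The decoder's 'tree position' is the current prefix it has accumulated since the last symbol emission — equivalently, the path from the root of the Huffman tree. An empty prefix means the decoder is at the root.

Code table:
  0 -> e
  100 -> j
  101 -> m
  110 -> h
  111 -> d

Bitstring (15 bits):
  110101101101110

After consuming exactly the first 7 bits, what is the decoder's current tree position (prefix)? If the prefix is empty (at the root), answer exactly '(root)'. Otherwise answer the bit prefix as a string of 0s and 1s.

Bit 0: prefix='1' (no match yet)
Bit 1: prefix='11' (no match yet)
Bit 2: prefix='110' -> emit 'h', reset
Bit 3: prefix='1' (no match yet)
Bit 4: prefix='10' (no match yet)
Bit 5: prefix='101' -> emit 'm', reset
Bit 6: prefix='1' (no match yet)

Answer: 1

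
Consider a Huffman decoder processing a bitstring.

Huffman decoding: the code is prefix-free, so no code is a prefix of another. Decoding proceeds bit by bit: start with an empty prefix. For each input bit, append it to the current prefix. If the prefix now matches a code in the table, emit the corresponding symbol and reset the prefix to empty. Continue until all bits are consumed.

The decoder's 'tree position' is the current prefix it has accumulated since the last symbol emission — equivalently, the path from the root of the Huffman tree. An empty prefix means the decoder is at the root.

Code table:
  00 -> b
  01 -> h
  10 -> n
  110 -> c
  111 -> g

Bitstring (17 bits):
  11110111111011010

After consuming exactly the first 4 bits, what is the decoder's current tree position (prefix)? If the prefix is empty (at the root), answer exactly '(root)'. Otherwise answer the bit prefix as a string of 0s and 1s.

Answer: 1

Derivation:
Bit 0: prefix='1' (no match yet)
Bit 1: prefix='11' (no match yet)
Bit 2: prefix='111' -> emit 'g', reset
Bit 3: prefix='1' (no match yet)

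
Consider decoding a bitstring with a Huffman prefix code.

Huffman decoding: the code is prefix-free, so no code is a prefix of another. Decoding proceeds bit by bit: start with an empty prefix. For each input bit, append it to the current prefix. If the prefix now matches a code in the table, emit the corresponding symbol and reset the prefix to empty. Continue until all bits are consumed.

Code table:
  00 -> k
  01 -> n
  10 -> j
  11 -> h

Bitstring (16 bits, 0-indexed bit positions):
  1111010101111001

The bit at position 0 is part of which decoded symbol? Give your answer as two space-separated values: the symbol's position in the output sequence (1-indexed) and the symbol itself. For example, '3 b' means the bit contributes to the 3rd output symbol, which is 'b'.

Answer: 1 h

Derivation:
Bit 0: prefix='1' (no match yet)
Bit 1: prefix='11' -> emit 'h', reset
Bit 2: prefix='1' (no match yet)
Bit 3: prefix='11' -> emit 'h', reset
Bit 4: prefix='0' (no match yet)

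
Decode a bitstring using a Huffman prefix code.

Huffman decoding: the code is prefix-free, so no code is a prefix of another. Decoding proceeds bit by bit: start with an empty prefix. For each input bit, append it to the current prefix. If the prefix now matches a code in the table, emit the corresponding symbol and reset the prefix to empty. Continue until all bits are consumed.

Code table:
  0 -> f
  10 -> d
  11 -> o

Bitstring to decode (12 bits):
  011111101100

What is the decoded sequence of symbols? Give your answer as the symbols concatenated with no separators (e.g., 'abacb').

Answer: fooofoff

Derivation:
Bit 0: prefix='0' -> emit 'f', reset
Bit 1: prefix='1' (no match yet)
Bit 2: prefix='11' -> emit 'o', reset
Bit 3: prefix='1' (no match yet)
Bit 4: prefix='11' -> emit 'o', reset
Bit 5: prefix='1' (no match yet)
Bit 6: prefix='11' -> emit 'o', reset
Bit 7: prefix='0' -> emit 'f', reset
Bit 8: prefix='1' (no match yet)
Bit 9: prefix='11' -> emit 'o', reset
Bit 10: prefix='0' -> emit 'f', reset
Bit 11: prefix='0' -> emit 'f', reset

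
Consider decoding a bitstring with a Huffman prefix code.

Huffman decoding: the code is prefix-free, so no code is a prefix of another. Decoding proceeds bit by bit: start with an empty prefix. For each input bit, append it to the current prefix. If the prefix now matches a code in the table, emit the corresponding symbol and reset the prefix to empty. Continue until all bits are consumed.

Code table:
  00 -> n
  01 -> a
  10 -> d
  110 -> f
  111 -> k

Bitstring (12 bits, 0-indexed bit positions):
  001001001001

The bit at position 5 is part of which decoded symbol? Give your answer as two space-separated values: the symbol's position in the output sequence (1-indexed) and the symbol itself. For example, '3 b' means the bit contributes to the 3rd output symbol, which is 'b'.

Bit 0: prefix='0' (no match yet)
Bit 1: prefix='00' -> emit 'n', reset
Bit 2: prefix='1' (no match yet)
Bit 3: prefix='10' -> emit 'd', reset
Bit 4: prefix='0' (no match yet)
Bit 5: prefix='01' -> emit 'a', reset
Bit 6: prefix='0' (no match yet)
Bit 7: prefix='00' -> emit 'n', reset
Bit 8: prefix='1' (no match yet)
Bit 9: prefix='10' -> emit 'd', reset

Answer: 3 a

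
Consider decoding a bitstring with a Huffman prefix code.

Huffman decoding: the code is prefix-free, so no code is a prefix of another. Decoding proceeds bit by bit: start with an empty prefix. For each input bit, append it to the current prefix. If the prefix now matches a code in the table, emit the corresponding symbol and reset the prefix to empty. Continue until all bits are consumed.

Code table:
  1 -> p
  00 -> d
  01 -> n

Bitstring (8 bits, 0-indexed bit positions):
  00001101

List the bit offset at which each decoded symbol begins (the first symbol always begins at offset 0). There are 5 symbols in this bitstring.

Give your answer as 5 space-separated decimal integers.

Answer: 0 2 4 5 6

Derivation:
Bit 0: prefix='0' (no match yet)
Bit 1: prefix='00' -> emit 'd', reset
Bit 2: prefix='0' (no match yet)
Bit 3: prefix='00' -> emit 'd', reset
Bit 4: prefix='1' -> emit 'p', reset
Bit 5: prefix='1' -> emit 'p', reset
Bit 6: prefix='0' (no match yet)
Bit 7: prefix='01' -> emit 'n', reset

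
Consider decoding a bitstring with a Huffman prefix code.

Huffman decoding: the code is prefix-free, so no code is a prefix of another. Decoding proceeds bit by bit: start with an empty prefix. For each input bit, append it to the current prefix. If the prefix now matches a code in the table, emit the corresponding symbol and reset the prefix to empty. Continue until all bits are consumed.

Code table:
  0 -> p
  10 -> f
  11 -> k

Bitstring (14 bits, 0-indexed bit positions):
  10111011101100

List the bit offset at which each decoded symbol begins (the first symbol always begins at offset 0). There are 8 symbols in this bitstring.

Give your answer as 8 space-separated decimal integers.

Answer: 0 2 4 6 8 10 12 13

Derivation:
Bit 0: prefix='1' (no match yet)
Bit 1: prefix='10' -> emit 'f', reset
Bit 2: prefix='1' (no match yet)
Bit 3: prefix='11' -> emit 'k', reset
Bit 4: prefix='1' (no match yet)
Bit 5: prefix='10' -> emit 'f', reset
Bit 6: prefix='1' (no match yet)
Bit 7: prefix='11' -> emit 'k', reset
Bit 8: prefix='1' (no match yet)
Bit 9: prefix='10' -> emit 'f', reset
Bit 10: prefix='1' (no match yet)
Bit 11: prefix='11' -> emit 'k', reset
Bit 12: prefix='0' -> emit 'p', reset
Bit 13: prefix='0' -> emit 'p', reset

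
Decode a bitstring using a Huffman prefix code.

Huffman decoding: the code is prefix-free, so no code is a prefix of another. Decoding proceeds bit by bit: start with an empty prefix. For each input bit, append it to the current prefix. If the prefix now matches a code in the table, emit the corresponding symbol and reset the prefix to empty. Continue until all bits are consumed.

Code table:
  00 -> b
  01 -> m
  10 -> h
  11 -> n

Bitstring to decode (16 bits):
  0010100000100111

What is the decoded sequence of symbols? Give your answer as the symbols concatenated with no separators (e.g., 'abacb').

Bit 0: prefix='0' (no match yet)
Bit 1: prefix='00' -> emit 'b', reset
Bit 2: prefix='1' (no match yet)
Bit 3: prefix='10' -> emit 'h', reset
Bit 4: prefix='1' (no match yet)
Bit 5: prefix='10' -> emit 'h', reset
Bit 6: prefix='0' (no match yet)
Bit 7: prefix='00' -> emit 'b', reset
Bit 8: prefix='0' (no match yet)
Bit 9: prefix='00' -> emit 'b', reset
Bit 10: prefix='1' (no match yet)
Bit 11: prefix='10' -> emit 'h', reset
Bit 12: prefix='0' (no match yet)
Bit 13: prefix='01' -> emit 'm', reset
Bit 14: prefix='1' (no match yet)
Bit 15: prefix='11' -> emit 'n', reset

Answer: bhhbbhmn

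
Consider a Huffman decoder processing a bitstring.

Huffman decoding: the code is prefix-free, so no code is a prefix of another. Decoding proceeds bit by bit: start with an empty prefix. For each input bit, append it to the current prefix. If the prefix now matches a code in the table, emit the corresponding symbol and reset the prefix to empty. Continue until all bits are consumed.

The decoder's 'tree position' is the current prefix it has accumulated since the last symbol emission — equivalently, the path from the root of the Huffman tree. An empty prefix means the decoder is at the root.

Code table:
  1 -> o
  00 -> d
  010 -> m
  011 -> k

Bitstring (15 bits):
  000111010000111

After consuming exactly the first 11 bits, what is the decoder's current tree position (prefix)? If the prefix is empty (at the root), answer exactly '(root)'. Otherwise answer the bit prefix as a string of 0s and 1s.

Answer: (root)

Derivation:
Bit 0: prefix='0' (no match yet)
Bit 1: prefix='00' -> emit 'd', reset
Bit 2: prefix='0' (no match yet)
Bit 3: prefix='01' (no match yet)
Bit 4: prefix='011' -> emit 'k', reset
Bit 5: prefix='1' -> emit 'o', reset
Bit 6: prefix='0' (no match yet)
Bit 7: prefix='01' (no match yet)
Bit 8: prefix='010' -> emit 'm', reset
Bit 9: prefix='0' (no match yet)
Bit 10: prefix='00' -> emit 'd', reset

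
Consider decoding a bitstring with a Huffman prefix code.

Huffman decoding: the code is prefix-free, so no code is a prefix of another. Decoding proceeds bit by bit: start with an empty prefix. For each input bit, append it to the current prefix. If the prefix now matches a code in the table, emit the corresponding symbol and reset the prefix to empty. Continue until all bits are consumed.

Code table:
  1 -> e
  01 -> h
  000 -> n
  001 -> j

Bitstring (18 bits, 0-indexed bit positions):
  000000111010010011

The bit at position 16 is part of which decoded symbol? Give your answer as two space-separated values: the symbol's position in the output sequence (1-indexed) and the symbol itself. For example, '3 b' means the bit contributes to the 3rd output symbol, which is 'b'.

Bit 0: prefix='0' (no match yet)
Bit 1: prefix='00' (no match yet)
Bit 2: prefix='000' -> emit 'n', reset
Bit 3: prefix='0' (no match yet)
Bit 4: prefix='00' (no match yet)
Bit 5: prefix='000' -> emit 'n', reset
Bit 6: prefix='1' -> emit 'e', reset
Bit 7: prefix='1' -> emit 'e', reset
Bit 8: prefix='1' -> emit 'e', reset
Bit 9: prefix='0' (no match yet)
Bit 10: prefix='01' -> emit 'h', reset
Bit 11: prefix='0' (no match yet)
Bit 12: prefix='00' (no match yet)
Bit 13: prefix='001' -> emit 'j', reset
Bit 14: prefix='0' (no match yet)
Bit 15: prefix='00' (no match yet)
Bit 16: prefix='001' -> emit 'j', reset
Bit 17: prefix='1' -> emit 'e', reset

Answer: 8 j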